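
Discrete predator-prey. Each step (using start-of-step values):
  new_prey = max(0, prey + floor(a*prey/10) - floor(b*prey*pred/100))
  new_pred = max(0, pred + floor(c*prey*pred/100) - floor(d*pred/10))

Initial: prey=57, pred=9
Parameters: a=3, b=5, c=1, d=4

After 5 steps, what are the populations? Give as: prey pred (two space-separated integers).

Step 1: prey: 57+17-25=49; pred: 9+5-3=11
Step 2: prey: 49+14-26=37; pred: 11+5-4=12
Step 3: prey: 37+11-22=26; pred: 12+4-4=12
Step 4: prey: 26+7-15=18; pred: 12+3-4=11
Step 5: prey: 18+5-9=14; pred: 11+1-4=8

Answer: 14 8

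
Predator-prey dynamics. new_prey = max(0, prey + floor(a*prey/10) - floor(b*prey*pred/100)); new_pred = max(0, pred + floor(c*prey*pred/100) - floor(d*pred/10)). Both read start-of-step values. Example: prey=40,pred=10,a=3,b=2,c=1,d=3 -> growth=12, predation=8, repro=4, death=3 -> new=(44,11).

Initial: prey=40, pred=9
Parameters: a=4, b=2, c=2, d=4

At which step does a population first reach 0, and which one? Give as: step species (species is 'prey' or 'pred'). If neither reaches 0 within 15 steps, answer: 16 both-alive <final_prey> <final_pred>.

Step 1: prey: 40+16-7=49; pred: 9+7-3=13
Step 2: prey: 49+19-12=56; pred: 13+12-5=20
Step 3: prey: 56+22-22=56; pred: 20+22-8=34
Step 4: prey: 56+22-38=40; pred: 34+38-13=59
Step 5: prey: 40+16-47=9; pred: 59+47-23=83
Step 6: prey: 9+3-14=0; pred: 83+14-33=64
First extinction: prey at step 6

Answer: 6 prey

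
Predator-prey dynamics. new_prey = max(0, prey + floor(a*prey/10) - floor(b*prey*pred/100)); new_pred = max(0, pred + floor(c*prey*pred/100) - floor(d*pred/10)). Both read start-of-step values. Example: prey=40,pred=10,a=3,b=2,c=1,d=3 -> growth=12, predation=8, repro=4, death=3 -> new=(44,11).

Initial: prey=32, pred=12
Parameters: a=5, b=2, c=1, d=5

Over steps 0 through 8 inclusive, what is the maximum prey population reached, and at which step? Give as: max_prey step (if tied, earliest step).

Step 1: prey: 32+16-7=41; pred: 12+3-6=9
Step 2: prey: 41+20-7=54; pred: 9+3-4=8
Step 3: prey: 54+27-8=73; pred: 8+4-4=8
Step 4: prey: 73+36-11=98; pred: 8+5-4=9
Step 5: prey: 98+49-17=130; pred: 9+8-4=13
Step 6: prey: 130+65-33=162; pred: 13+16-6=23
Step 7: prey: 162+81-74=169; pred: 23+37-11=49
Step 8: prey: 169+84-165=88; pred: 49+82-24=107
Max prey = 169 at step 7

Answer: 169 7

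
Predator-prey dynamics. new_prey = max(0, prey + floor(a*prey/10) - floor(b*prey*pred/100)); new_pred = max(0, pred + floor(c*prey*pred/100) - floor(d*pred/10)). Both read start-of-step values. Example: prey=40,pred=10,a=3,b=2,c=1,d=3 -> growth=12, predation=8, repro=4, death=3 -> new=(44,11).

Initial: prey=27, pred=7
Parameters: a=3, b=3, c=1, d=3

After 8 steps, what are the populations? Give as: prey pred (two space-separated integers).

Answer: 53 12

Derivation:
Step 1: prey: 27+8-5=30; pred: 7+1-2=6
Step 2: prey: 30+9-5=34; pred: 6+1-1=6
Step 3: prey: 34+10-6=38; pred: 6+2-1=7
Step 4: prey: 38+11-7=42; pred: 7+2-2=7
Step 5: prey: 42+12-8=46; pred: 7+2-2=7
Step 6: prey: 46+13-9=50; pred: 7+3-2=8
Step 7: prey: 50+15-12=53; pred: 8+4-2=10
Step 8: prey: 53+15-15=53; pred: 10+5-3=12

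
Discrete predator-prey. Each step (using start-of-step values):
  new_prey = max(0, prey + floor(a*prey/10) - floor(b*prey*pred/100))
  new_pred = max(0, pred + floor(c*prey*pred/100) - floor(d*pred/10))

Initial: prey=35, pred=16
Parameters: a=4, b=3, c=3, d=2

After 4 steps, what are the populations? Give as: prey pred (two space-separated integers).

Answer: 0 56

Derivation:
Step 1: prey: 35+14-16=33; pred: 16+16-3=29
Step 2: prey: 33+13-28=18; pred: 29+28-5=52
Step 3: prey: 18+7-28=0; pred: 52+28-10=70
Step 4: prey: 0+0-0=0; pred: 70+0-14=56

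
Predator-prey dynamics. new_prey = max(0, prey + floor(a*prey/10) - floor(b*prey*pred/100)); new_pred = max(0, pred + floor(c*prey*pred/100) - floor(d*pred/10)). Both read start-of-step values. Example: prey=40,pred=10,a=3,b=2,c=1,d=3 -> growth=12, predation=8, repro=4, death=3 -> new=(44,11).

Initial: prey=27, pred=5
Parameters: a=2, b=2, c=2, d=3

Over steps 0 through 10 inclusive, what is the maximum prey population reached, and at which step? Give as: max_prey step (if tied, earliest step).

Answer: 34 3

Derivation:
Step 1: prey: 27+5-2=30; pred: 5+2-1=6
Step 2: prey: 30+6-3=33; pred: 6+3-1=8
Step 3: prey: 33+6-5=34; pred: 8+5-2=11
Step 4: prey: 34+6-7=33; pred: 11+7-3=15
Step 5: prey: 33+6-9=30; pred: 15+9-4=20
Step 6: prey: 30+6-12=24; pred: 20+12-6=26
Step 7: prey: 24+4-12=16; pred: 26+12-7=31
Step 8: prey: 16+3-9=10; pred: 31+9-9=31
Step 9: prey: 10+2-6=6; pred: 31+6-9=28
Step 10: prey: 6+1-3=4; pred: 28+3-8=23
Max prey = 34 at step 3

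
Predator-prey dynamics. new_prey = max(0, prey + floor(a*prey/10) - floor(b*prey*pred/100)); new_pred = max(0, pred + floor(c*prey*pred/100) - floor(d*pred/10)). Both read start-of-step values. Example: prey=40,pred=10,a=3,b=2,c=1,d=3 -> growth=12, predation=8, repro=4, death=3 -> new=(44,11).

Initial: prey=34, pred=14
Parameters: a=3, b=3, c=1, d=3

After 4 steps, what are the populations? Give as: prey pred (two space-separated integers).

Answer: 22 13

Derivation:
Step 1: prey: 34+10-14=30; pred: 14+4-4=14
Step 2: prey: 30+9-12=27; pred: 14+4-4=14
Step 3: prey: 27+8-11=24; pred: 14+3-4=13
Step 4: prey: 24+7-9=22; pred: 13+3-3=13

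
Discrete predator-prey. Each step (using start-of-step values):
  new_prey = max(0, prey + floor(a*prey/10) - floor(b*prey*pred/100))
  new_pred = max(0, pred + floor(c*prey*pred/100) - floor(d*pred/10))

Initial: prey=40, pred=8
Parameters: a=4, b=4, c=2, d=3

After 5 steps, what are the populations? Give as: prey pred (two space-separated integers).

Answer: 0 30

Derivation:
Step 1: prey: 40+16-12=44; pred: 8+6-2=12
Step 2: prey: 44+17-21=40; pred: 12+10-3=19
Step 3: prey: 40+16-30=26; pred: 19+15-5=29
Step 4: prey: 26+10-30=6; pred: 29+15-8=36
Step 5: prey: 6+2-8=0; pred: 36+4-10=30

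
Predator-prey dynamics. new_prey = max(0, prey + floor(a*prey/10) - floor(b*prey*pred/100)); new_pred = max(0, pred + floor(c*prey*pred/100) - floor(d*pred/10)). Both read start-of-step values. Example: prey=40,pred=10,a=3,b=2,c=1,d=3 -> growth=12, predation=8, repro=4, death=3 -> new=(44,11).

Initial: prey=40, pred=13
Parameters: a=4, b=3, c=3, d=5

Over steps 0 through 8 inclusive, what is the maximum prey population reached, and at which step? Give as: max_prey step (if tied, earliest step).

Step 1: prey: 40+16-15=41; pred: 13+15-6=22
Step 2: prey: 41+16-27=30; pred: 22+27-11=38
Step 3: prey: 30+12-34=8; pred: 38+34-19=53
Step 4: prey: 8+3-12=0; pred: 53+12-26=39
Step 5: prey: 0+0-0=0; pred: 39+0-19=20
Step 6: prey: 0+0-0=0; pred: 20+0-10=10
Step 7: prey: 0+0-0=0; pred: 10+0-5=5
Step 8: prey: 0+0-0=0; pred: 5+0-2=3
Max prey = 41 at step 1

Answer: 41 1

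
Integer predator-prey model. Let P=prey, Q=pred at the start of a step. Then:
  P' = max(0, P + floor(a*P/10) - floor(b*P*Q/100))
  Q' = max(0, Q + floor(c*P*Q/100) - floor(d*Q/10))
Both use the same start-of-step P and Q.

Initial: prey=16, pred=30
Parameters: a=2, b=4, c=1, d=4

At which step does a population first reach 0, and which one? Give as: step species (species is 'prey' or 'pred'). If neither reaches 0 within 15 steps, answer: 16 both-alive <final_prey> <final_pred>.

Step 1: prey: 16+3-19=0; pred: 30+4-12=22
First extinction: prey at step 1

Answer: 1 prey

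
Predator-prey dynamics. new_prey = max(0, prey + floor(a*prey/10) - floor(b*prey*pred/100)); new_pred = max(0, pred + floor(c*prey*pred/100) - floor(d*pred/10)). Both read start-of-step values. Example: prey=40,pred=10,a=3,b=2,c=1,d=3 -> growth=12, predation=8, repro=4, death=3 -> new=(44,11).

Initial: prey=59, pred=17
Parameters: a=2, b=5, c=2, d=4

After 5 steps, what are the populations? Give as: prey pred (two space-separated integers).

Step 1: prey: 59+11-50=20; pred: 17+20-6=31
Step 2: prey: 20+4-31=0; pred: 31+12-12=31
Step 3: prey: 0+0-0=0; pred: 31+0-12=19
Step 4: prey: 0+0-0=0; pred: 19+0-7=12
Step 5: prey: 0+0-0=0; pred: 12+0-4=8

Answer: 0 8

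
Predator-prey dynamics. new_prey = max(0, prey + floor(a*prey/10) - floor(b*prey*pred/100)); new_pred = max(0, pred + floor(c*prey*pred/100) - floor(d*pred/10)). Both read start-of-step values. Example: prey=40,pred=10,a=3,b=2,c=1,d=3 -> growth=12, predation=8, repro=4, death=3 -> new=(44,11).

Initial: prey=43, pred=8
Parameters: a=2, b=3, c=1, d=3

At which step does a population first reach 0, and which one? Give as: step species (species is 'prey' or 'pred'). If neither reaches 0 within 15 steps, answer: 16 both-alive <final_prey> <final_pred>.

Step 1: prey: 43+8-10=41; pred: 8+3-2=9
Step 2: prey: 41+8-11=38; pred: 9+3-2=10
Step 3: prey: 38+7-11=34; pred: 10+3-3=10
Step 4: prey: 34+6-10=30; pred: 10+3-3=10
Step 5: prey: 30+6-9=27; pred: 10+3-3=10
Step 6: prey: 27+5-8=24; pred: 10+2-3=9
Step 7: prey: 24+4-6=22; pred: 9+2-2=9
Step 8: prey: 22+4-5=21; pred: 9+1-2=8
Step 9: prey: 21+4-5=20; pred: 8+1-2=7
Step 10: prey: 20+4-4=20; pred: 7+1-2=6
Step 11: prey: 20+4-3=21; pred: 6+1-1=6
Step 12: prey: 21+4-3=22; pred: 6+1-1=6
Step 13: prey: 22+4-3=23; pred: 6+1-1=6
Step 14: prey: 23+4-4=23; pred: 6+1-1=6
Steps 15-15: state stable at prey=23, pred=6 (no change)
No extinction within 15 steps

Answer: 16 both-alive 23 6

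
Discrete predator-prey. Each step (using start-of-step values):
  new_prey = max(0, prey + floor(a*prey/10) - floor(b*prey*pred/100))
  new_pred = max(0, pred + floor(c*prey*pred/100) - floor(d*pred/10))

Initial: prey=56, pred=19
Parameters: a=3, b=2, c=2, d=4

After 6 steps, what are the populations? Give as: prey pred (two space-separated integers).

Step 1: prey: 56+16-21=51; pred: 19+21-7=33
Step 2: prey: 51+15-33=33; pred: 33+33-13=53
Step 3: prey: 33+9-34=8; pred: 53+34-21=66
Step 4: prey: 8+2-10=0; pred: 66+10-26=50
Step 5: prey: 0+0-0=0; pred: 50+0-20=30
Step 6: prey: 0+0-0=0; pred: 30+0-12=18

Answer: 0 18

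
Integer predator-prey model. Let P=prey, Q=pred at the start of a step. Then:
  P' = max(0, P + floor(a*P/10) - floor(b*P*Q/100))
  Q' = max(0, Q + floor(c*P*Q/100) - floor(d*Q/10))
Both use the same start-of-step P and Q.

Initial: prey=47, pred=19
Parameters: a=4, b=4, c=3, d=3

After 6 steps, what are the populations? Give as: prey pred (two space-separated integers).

Step 1: prey: 47+18-35=30; pred: 19+26-5=40
Step 2: prey: 30+12-48=0; pred: 40+36-12=64
Step 3: prey: 0+0-0=0; pred: 64+0-19=45
Step 4: prey: 0+0-0=0; pred: 45+0-13=32
Step 5: prey: 0+0-0=0; pred: 32+0-9=23
Step 6: prey: 0+0-0=0; pred: 23+0-6=17

Answer: 0 17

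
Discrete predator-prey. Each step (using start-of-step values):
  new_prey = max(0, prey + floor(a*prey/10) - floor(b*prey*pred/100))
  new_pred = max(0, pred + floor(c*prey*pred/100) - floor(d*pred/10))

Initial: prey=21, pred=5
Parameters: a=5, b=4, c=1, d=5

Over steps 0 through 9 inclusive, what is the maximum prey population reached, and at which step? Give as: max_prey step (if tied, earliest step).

Answer: 188 8

Derivation:
Step 1: prey: 21+10-4=27; pred: 5+1-2=4
Step 2: prey: 27+13-4=36; pred: 4+1-2=3
Step 3: prey: 36+18-4=50; pred: 3+1-1=3
Step 4: prey: 50+25-6=69; pred: 3+1-1=3
Step 5: prey: 69+34-8=95; pred: 3+2-1=4
Step 6: prey: 95+47-15=127; pred: 4+3-2=5
Step 7: prey: 127+63-25=165; pred: 5+6-2=9
Step 8: prey: 165+82-59=188; pred: 9+14-4=19
Step 9: prey: 188+94-142=140; pred: 19+35-9=45
Max prey = 188 at step 8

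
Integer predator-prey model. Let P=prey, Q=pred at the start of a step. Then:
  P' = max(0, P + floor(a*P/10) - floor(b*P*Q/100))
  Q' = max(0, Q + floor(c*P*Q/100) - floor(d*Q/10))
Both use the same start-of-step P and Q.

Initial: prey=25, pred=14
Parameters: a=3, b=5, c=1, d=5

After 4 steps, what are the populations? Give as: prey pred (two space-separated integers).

Answer: 14 2

Derivation:
Step 1: prey: 25+7-17=15; pred: 14+3-7=10
Step 2: prey: 15+4-7=12; pred: 10+1-5=6
Step 3: prey: 12+3-3=12; pred: 6+0-3=3
Step 4: prey: 12+3-1=14; pred: 3+0-1=2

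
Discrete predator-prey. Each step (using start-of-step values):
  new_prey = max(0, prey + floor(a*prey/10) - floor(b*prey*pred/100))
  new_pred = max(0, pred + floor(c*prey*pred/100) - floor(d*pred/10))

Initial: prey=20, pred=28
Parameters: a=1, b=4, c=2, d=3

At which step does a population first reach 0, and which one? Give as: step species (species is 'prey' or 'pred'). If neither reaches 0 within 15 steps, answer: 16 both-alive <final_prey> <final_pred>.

Answer: 1 prey

Derivation:
Step 1: prey: 20+2-22=0; pred: 28+11-8=31
First extinction: prey at step 1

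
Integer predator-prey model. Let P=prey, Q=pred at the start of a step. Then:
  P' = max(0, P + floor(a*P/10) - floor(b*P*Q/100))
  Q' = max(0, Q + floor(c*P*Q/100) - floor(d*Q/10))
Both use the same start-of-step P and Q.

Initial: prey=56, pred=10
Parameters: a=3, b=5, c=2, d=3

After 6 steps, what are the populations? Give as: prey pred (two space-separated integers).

Step 1: prey: 56+16-28=44; pred: 10+11-3=18
Step 2: prey: 44+13-39=18; pred: 18+15-5=28
Step 3: prey: 18+5-25=0; pred: 28+10-8=30
Step 4: prey: 0+0-0=0; pred: 30+0-9=21
Step 5: prey: 0+0-0=0; pred: 21+0-6=15
Step 6: prey: 0+0-0=0; pred: 15+0-4=11

Answer: 0 11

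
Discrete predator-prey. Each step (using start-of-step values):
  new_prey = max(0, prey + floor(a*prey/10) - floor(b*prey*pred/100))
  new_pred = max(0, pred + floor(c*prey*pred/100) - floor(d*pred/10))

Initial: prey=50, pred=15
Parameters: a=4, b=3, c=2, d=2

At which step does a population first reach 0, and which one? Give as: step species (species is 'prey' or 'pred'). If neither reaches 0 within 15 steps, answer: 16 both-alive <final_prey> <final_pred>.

Step 1: prey: 50+20-22=48; pred: 15+15-3=27
Step 2: prey: 48+19-38=29; pred: 27+25-5=47
Step 3: prey: 29+11-40=0; pred: 47+27-9=65
First extinction: prey at step 3

Answer: 3 prey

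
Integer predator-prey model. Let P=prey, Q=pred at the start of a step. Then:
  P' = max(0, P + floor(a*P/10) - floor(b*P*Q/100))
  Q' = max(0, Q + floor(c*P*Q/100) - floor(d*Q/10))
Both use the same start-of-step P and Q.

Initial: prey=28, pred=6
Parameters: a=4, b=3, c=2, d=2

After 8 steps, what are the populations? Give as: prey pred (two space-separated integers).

Answer: 0 33

Derivation:
Step 1: prey: 28+11-5=34; pred: 6+3-1=8
Step 2: prey: 34+13-8=39; pred: 8+5-1=12
Step 3: prey: 39+15-14=40; pred: 12+9-2=19
Step 4: prey: 40+16-22=34; pred: 19+15-3=31
Step 5: prey: 34+13-31=16; pred: 31+21-6=46
Step 6: prey: 16+6-22=0; pred: 46+14-9=51
Step 7: prey: 0+0-0=0; pred: 51+0-10=41
Step 8: prey: 0+0-0=0; pred: 41+0-8=33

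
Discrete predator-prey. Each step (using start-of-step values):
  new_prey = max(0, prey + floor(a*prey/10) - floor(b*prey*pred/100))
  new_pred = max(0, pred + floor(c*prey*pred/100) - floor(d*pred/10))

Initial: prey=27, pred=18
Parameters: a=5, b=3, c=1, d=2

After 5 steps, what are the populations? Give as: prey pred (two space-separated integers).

Answer: 18 21

Derivation:
Step 1: prey: 27+13-14=26; pred: 18+4-3=19
Step 2: prey: 26+13-14=25; pred: 19+4-3=20
Step 3: prey: 25+12-15=22; pred: 20+5-4=21
Step 4: prey: 22+11-13=20; pred: 21+4-4=21
Step 5: prey: 20+10-12=18; pred: 21+4-4=21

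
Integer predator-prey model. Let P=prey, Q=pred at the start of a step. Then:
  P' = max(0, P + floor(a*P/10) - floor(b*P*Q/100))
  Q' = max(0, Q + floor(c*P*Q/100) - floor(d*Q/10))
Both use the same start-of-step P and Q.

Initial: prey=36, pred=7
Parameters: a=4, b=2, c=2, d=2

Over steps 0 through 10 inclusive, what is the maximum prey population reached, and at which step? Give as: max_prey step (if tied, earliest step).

Step 1: prey: 36+14-5=45; pred: 7+5-1=11
Step 2: prey: 45+18-9=54; pred: 11+9-2=18
Step 3: prey: 54+21-19=56; pred: 18+19-3=34
Step 4: prey: 56+22-38=40; pred: 34+38-6=66
Step 5: prey: 40+16-52=4; pred: 66+52-13=105
Step 6: prey: 4+1-8=0; pred: 105+8-21=92
Step 7: prey: 0+0-0=0; pred: 92+0-18=74
Step 8: prey: 0+0-0=0; pred: 74+0-14=60
Step 9: prey: 0+0-0=0; pred: 60+0-12=48
Step 10: prey: 0+0-0=0; pred: 48+0-9=39
Max prey = 56 at step 3

Answer: 56 3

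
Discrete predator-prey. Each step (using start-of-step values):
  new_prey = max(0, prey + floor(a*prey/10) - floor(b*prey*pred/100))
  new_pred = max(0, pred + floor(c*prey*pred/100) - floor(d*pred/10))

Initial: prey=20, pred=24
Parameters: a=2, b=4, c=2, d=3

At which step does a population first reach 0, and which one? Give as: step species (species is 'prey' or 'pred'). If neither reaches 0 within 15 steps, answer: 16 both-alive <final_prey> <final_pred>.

Step 1: prey: 20+4-19=5; pred: 24+9-7=26
Step 2: prey: 5+1-5=1; pred: 26+2-7=21
Step 3: prey: 1+0-0=1; pred: 21+0-6=15
Step 4: prey: 1+0-0=1; pred: 15+0-4=11
Step 5: prey: 1+0-0=1; pred: 11+0-3=8
Step 6: prey: 1+0-0=1; pred: 8+0-2=6
Step 7: prey: 1+0-0=1; pred: 6+0-1=5
Step 8: prey: 1+0-0=1; pred: 5+0-1=4
Step 9: prey: 1+0-0=1; pred: 4+0-1=3
Step 10: prey: 1+0-0=1; pred: 3+0-0=3
Steps 11-15: state stable at prey=1, pred=3 (no change)
No extinction within 15 steps

Answer: 16 both-alive 1 3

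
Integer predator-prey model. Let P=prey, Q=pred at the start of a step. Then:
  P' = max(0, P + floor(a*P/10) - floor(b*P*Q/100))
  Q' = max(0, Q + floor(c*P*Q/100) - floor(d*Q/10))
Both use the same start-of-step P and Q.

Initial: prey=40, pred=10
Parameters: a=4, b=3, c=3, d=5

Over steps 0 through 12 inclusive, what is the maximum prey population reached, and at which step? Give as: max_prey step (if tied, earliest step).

Step 1: prey: 40+16-12=44; pred: 10+12-5=17
Step 2: prey: 44+17-22=39; pred: 17+22-8=31
Step 3: prey: 39+15-36=18; pred: 31+36-15=52
Step 4: prey: 18+7-28=0; pred: 52+28-26=54
Step 5: prey: 0+0-0=0; pred: 54+0-27=27
Step 6: prey: 0+0-0=0; pred: 27+0-13=14
Step 7: prey: 0+0-0=0; pred: 14+0-7=7
Step 8: prey: 0+0-0=0; pred: 7+0-3=4
Step 9: prey: 0+0-0=0; pred: 4+0-2=2
Step 10: prey: 0+0-0=0; pred: 2+0-1=1
Step 11: prey: 0+0-0=0; pred: 1+0-0=1
Step 12: prey: 0+0-0=0; pred: 1+0-0=1
Max prey = 44 at step 1

Answer: 44 1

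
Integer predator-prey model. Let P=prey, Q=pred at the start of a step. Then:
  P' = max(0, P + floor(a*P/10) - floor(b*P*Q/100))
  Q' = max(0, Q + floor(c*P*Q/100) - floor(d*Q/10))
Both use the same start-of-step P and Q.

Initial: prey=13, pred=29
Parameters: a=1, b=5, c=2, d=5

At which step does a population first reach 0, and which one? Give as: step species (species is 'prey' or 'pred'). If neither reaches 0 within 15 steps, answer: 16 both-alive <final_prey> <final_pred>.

Answer: 1 prey

Derivation:
Step 1: prey: 13+1-18=0; pred: 29+7-14=22
First extinction: prey at step 1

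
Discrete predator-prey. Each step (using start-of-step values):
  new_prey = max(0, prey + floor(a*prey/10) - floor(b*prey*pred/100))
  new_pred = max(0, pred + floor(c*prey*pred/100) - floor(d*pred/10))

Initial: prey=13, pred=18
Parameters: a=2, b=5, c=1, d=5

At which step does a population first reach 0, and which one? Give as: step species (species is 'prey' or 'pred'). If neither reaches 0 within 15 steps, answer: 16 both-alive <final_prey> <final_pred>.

Answer: 16 both-alive 2 1

Derivation:
Step 1: prey: 13+2-11=4; pred: 18+2-9=11
Step 2: prey: 4+0-2=2; pred: 11+0-5=6
Step 3: prey: 2+0-0=2; pred: 6+0-3=3
Step 4: prey: 2+0-0=2; pred: 3+0-1=2
Step 5: prey: 2+0-0=2; pred: 2+0-1=1
Step 6: prey: 2+0-0=2; pred: 1+0-0=1
Steps 7-15: state stable at prey=2, pred=1 (no change)
No extinction within 15 steps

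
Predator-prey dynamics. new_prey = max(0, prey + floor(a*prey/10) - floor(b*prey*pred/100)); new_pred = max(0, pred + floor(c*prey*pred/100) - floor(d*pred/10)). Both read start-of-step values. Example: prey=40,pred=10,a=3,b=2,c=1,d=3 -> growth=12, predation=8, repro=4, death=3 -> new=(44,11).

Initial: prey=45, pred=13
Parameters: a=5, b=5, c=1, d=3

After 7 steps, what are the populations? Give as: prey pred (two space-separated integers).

Answer: 9 8

Derivation:
Step 1: prey: 45+22-29=38; pred: 13+5-3=15
Step 2: prey: 38+19-28=29; pred: 15+5-4=16
Step 3: prey: 29+14-23=20; pred: 16+4-4=16
Step 4: prey: 20+10-16=14; pred: 16+3-4=15
Step 5: prey: 14+7-10=11; pred: 15+2-4=13
Step 6: prey: 11+5-7=9; pred: 13+1-3=11
Step 7: prey: 9+4-4=9; pred: 11+0-3=8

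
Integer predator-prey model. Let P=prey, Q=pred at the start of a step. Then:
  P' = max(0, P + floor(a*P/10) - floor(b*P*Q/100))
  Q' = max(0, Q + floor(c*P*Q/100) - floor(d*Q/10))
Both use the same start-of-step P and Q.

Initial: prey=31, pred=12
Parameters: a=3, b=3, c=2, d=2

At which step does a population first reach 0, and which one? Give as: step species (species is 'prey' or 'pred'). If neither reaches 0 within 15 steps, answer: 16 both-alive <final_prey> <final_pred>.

Step 1: prey: 31+9-11=29; pred: 12+7-2=17
Step 2: prey: 29+8-14=23; pred: 17+9-3=23
Step 3: prey: 23+6-15=14; pred: 23+10-4=29
Step 4: prey: 14+4-12=6; pred: 29+8-5=32
Step 5: prey: 6+1-5=2; pred: 32+3-6=29
Step 6: prey: 2+0-1=1; pred: 29+1-5=25
Step 7: prey: 1+0-0=1; pred: 25+0-5=20
Step 8: prey: 1+0-0=1; pred: 20+0-4=16
Step 9: prey: 1+0-0=1; pred: 16+0-3=13
Step 10: prey: 1+0-0=1; pred: 13+0-2=11
Step 11: prey: 1+0-0=1; pred: 11+0-2=9
Step 12: prey: 1+0-0=1; pred: 9+0-1=8
Step 13: prey: 1+0-0=1; pred: 8+0-1=7
Step 14: prey: 1+0-0=1; pred: 7+0-1=6
Step 15: prey: 1+0-0=1; pred: 6+0-1=5
No extinction within 15 steps

Answer: 16 both-alive 1 5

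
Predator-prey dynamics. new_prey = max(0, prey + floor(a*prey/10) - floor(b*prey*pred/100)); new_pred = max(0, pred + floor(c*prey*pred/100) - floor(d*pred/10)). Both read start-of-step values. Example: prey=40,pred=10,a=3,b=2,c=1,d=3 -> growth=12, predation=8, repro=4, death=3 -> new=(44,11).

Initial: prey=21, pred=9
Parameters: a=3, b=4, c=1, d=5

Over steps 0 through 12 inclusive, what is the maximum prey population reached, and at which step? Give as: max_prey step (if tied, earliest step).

Answer: 189 12

Derivation:
Step 1: prey: 21+6-7=20; pred: 9+1-4=6
Step 2: prey: 20+6-4=22; pred: 6+1-3=4
Step 3: prey: 22+6-3=25; pred: 4+0-2=2
Step 4: prey: 25+7-2=30; pred: 2+0-1=1
Step 5: prey: 30+9-1=38; pred: 1+0-0=1
Step 6: prey: 38+11-1=48; pred: 1+0-0=1
Step 7: prey: 48+14-1=61; pred: 1+0-0=1
Step 8: prey: 61+18-2=77; pred: 1+0-0=1
Step 9: prey: 77+23-3=97; pred: 1+0-0=1
Step 10: prey: 97+29-3=123; pred: 1+0-0=1
Step 11: prey: 123+36-4=155; pred: 1+1-0=2
Step 12: prey: 155+46-12=189; pred: 2+3-1=4
Max prey = 189 at step 12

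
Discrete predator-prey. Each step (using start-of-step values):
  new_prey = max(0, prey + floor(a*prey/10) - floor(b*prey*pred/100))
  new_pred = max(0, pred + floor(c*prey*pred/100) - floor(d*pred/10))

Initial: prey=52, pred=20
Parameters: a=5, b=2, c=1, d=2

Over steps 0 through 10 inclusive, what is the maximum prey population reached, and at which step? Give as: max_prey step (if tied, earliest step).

Answer: 58 1

Derivation:
Step 1: prey: 52+26-20=58; pred: 20+10-4=26
Step 2: prey: 58+29-30=57; pred: 26+15-5=36
Step 3: prey: 57+28-41=44; pred: 36+20-7=49
Step 4: prey: 44+22-43=23; pred: 49+21-9=61
Step 5: prey: 23+11-28=6; pred: 61+14-12=63
Step 6: prey: 6+3-7=2; pred: 63+3-12=54
Step 7: prey: 2+1-2=1; pred: 54+1-10=45
Step 8: prey: 1+0-0=1; pred: 45+0-9=36
Step 9: prey: 1+0-0=1; pred: 36+0-7=29
Step 10: prey: 1+0-0=1; pred: 29+0-5=24
Max prey = 58 at step 1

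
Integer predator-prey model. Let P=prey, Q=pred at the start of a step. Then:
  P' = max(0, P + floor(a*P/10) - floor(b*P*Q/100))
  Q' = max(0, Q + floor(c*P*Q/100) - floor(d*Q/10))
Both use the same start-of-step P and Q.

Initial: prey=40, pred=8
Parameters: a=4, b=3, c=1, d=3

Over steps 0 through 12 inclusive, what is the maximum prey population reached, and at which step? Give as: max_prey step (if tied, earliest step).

Step 1: prey: 40+16-9=47; pred: 8+3-2=9
Step 2: prey: 47+18-12=53; pred: 9+4-2=11
Step 3: prey: 53+21-17=57; pred: 11+5-3=13
Step 4: prey: 57+22-22=57; pred: 13+7-3=17
Step 5: prey: 57+22-29=50; pred: 17+9-5=21
Step 6: prey: 50+20-31=39; pred: 21+10-6=25
Step 7: prey: 39+15-29=25; pred: 25+9-7=27
Step 8: prey: 25+10-20=15; pred: 27+6-8=25
Step 9: prey: 15+6-11=10; pred: 25+3-7=21
Step 10: prey: 10+4-6=8; pred: 21+2-6=17
Step 11: prey: 8+3-4=7; pred: 17+1-5=13
Step 12: prey: 7+2-2=7; pred: 13+0-3=10
Max prey = 57 at step 3

Answer: 57 3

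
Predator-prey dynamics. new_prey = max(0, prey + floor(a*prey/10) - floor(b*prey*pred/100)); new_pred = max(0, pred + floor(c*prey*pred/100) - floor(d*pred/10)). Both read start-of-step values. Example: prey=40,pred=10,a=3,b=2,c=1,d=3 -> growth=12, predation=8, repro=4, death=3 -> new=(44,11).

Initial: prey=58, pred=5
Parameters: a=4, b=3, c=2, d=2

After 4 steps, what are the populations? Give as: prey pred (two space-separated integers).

Step 1: prey: 58+23-8=73; pred: 5+5-1=9
Step 2: prey: 73+29-19=83; pred: 9+13-1=21
Step 3: prey: 83+33-52=64; pred: 21+34-4=51
Step 4: prey: 64+25-97=0; pred: 51+65-10=106

Answer: 0 106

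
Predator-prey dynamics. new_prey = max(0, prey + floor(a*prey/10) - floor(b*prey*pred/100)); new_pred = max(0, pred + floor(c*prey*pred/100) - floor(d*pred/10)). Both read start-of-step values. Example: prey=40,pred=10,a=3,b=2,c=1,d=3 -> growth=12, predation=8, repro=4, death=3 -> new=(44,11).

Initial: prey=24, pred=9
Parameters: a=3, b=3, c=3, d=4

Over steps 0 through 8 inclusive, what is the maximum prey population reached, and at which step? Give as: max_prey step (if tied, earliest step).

Answer: 25 1

Derivation:
Step 1: prey: 24+7-6=25; pred: 9+6-3=12
Step 2: prey: 25+7-9=23; pred: 12+9-4=17
Step 3: prey: 23+6-11=18; pred: 17+11-6=22
Step 4: prey: 18+5-11=12; pred: 22+11-8=25
Step 5: prey: 12+3-9=6; pred: 25+9-10=24
Step 6: prey: 6+1-4=3; pred: 24+4-9=19
Step 7: prey: 3+0-1=2; pred: 19+1-7=13
Step 8: prey: 2+0-0=2; pred: 13+0-5=8
Max prey = 25 at step 1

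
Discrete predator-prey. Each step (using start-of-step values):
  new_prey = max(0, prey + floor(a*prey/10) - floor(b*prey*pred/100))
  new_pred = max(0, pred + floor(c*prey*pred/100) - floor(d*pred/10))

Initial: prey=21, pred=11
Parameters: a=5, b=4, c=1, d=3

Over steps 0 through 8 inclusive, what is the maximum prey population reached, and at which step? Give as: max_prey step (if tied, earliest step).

Answer: 50 8

Derivation:
Step 1: prey: 21+10-9=22; pred: 11+2-3=10
Step 2: prey: 22+11-8=25; pred: 10+2-3=9
Step 3: prey: 25+12-9=28; pred: 9+2-2=9
Step 4: prey: 28+14-10=32; pred: 9+2-2=9
Step 5: prey: 32+16-11=37; pred: 9+2-2=9
Step 6: prey: 37+18-13=42; pred: 9+3-2=10
Step 7: prey: 42+21-16=47; pred: 10+4-3=11
Step 8: prey: 47+23-20=50; pred: 11+5-3=13
Max prey = 50 at step 8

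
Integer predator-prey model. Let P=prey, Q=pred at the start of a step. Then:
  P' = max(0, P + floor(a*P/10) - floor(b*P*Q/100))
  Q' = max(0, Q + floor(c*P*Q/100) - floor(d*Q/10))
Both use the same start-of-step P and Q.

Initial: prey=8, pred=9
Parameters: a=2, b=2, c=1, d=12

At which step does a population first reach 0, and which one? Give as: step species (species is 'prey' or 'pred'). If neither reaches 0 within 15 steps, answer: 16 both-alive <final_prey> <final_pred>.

Answer: 1 pred

Derivation:
Step 1: prey: 8+1-1=8; pred: 9+0-10=0
First extinction: pred at step 1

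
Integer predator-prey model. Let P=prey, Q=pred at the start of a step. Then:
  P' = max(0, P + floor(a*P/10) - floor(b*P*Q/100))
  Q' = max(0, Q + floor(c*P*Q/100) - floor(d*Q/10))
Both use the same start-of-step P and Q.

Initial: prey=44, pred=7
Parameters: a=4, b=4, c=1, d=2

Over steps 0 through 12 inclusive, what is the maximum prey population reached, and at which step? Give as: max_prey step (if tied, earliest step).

Step 1: prey: 44+17-12=49; pred: 7+3-1=9
Step 2: prey: 49+19-17=51; pred: 9+4-1=12
Step 3: prey: 51+20-24=47; pred: 12+6-2=16
Step 4: prey: 47+18-30=35; pred: 16+7-3=20
Step 5: prey: 35+14-28=21; pred: 20+7-4=23
Step 6: prey: 21+8-19=10; pred: 23+4-4=23
Step 7: prey: 10+4-9=5; pred: 23+2-4=21
Step 8: prey: 5+2-4=3; pred: 21+1-4=18
Step 9: prey: 3+1-2=2; pred: 18+0-3=15
Step 10: prey: 2+0-1=1; pred: 15+0-3=12
Step 11: prey: 1+0-0=1; pred: 12+0-2=10
Step 12: prey: 1+0-0=1; pred: 10+0-2=8
Max prey = 51 at step 2

Answer: 51 2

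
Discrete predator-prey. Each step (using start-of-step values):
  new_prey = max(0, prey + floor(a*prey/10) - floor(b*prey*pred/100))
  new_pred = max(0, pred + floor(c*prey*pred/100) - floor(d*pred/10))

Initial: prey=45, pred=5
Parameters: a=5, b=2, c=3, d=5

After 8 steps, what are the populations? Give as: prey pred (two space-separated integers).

Step 1: prey: 45+22-4=63; pred: 5+6-2=9
Step 2: prey: 63+31-11=83; pred: 9+17-4=22
Step 3: prey: 83+41-36=88; pred: 22+54-11=65
Step 4: prey: 88+44-114=18; pred: 65+171-32=204
Step 5: prey: 18+9-73=0; pred: 204+110-102=212
Step 6: prey: 0+0-0=0; pred: 212+0-106=106
Step 7: prey: 0+0-0=0; pred: 106+0-53=53
Step 8: prey: 0+0-0=0; pred: 53+0-26=27

Answer: 0 27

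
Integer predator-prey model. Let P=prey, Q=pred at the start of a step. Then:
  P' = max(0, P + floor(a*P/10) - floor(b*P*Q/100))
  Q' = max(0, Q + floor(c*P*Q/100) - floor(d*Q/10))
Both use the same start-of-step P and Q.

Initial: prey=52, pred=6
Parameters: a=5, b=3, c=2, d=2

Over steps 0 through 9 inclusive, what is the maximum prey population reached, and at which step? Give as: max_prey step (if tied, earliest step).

Step 1: prey: 52+26-9=69; pred: 6+6-1=11
Step 2: prey: 69+34-22=81; pred: 11+15-2=24
Step 3: prey: 81+40-58=63; pred: 24+38-4=58
Step 4: prey: 63+31-109=0; pred: 58+73-11=120
Step 5: prey: 0+0-0=0; pred: 120+0-24=96
Step 6: prey: 0+0-0=0; pred: 96+0-19=77
Step 7: prey: 0+0-0=0; pred: 77+0-15=62
Step 8: prey: 0+0-0=0; pred: 62+0-12=50
Step 9: prey: 0+0-0=0; pred: 50+0-10=40
Max prey = 81 at step 2

Answer: 81 2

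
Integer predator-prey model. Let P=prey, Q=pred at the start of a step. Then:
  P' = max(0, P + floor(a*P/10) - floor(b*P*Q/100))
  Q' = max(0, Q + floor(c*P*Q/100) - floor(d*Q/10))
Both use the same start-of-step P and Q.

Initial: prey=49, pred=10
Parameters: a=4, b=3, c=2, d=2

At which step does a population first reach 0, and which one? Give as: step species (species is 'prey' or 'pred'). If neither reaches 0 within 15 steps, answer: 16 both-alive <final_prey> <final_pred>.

Step 1: prey: 49+19-14=54; pred: 10+9-2=17
Step 2: prey: 54+21-27=48; pred: 17+18-3=32
Step 3: prey: 48+19-46=21; pred: 32+30-6=56
Step 4: prey: 21+8-35=0; pred: 56+23-11=68
First extinction: prey at step 4

Answer: 4 prey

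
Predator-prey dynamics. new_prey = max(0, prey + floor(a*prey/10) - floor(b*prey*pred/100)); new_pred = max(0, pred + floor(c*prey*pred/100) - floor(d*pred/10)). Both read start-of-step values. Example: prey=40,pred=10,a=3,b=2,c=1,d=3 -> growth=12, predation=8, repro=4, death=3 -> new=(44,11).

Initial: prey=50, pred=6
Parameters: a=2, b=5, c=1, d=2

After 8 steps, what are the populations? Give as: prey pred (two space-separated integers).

Step 1: prey: 50+10-15=45; pred: 6+3-1=8
Step 2: prey: 45+9-18=36; pred: 8+3-1=10
Step 3: prey: 36+7-18=25; pred: 10+3-2=11
Step 4: prey: 25+5-13=17; pred: 11+2-2=11
Step 5: prey: 17+3-9=11; pred: 11+1-2=10
Step 6: prey: 11+2-5=8; pred: 10+1-2=9
Step 7: prey: 8+1-3=6; pred: 9+0-1=8
Step 8: prey: 6+1-2=5; pred: 8+0-1=7

Answer: 5 7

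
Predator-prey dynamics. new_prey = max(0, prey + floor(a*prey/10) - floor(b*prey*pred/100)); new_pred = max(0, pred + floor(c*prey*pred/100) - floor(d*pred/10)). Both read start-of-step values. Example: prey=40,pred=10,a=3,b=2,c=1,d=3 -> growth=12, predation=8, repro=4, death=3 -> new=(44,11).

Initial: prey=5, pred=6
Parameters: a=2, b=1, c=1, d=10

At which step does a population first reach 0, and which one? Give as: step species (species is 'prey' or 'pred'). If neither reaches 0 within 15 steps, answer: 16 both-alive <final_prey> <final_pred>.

Answer: 1 pred

Derivation:
Step 1: prey: 5+1-0=6; pred: 6+0-6=0
First extinction: pred at step 1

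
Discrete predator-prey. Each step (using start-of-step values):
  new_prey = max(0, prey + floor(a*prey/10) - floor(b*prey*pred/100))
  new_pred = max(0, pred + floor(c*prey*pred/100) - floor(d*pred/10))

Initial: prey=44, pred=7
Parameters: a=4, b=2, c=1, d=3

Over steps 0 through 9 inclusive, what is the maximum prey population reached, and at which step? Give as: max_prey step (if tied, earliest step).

Answer: 95 4

Derivation:
Step 1: prey: 44+17-6=55; pred: 7+3-2=8
Step 2: prey: 55+22-8=69; pred: 8+4-2=10
Step 3: prey: 69+27-13=83; pred: 10+6-3=13
Step 4: prey: 83+33-21=95; pred: 13+10-3=20
Step 5: prey: 95+38-38=95; pred: 20+19-6=33
Step 6: prey: 95+38-62=71; pred: 33+31-9=55
Step 7: prey: 71+28-78=21; pred: 55+39-16=78
Step 8: prey: 21+8-32=0; pred: 78+16-23=71
Step 9: prey: 0+0-0=0; pred: 71+0-21=50
Max prey = 95 at step 4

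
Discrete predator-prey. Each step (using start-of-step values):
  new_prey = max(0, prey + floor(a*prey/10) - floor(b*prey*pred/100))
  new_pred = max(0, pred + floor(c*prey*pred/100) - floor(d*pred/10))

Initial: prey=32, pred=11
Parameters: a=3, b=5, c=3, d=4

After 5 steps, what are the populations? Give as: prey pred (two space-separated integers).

Step 1: prey: 32+9-17=24; pred: 11+10-4=17
Step 2: prey: 24+7-20=11; pred: 17+12-6=23
Step 3: prey: 11+3-12=2; pred: 23+7-9=21
Step 4: prey: 2+0-2=0; pred: 21+1-8=14
Step 5: prey: 0+0-0=0; pred: 14+0-5=9

Answer: 0 9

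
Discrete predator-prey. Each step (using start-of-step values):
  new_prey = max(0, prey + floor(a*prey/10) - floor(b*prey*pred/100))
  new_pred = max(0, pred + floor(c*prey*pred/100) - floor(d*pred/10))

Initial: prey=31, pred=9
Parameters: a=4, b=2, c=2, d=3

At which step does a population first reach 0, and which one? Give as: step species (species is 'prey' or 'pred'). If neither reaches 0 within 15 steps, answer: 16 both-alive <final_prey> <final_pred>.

Step 1: prey: 31+12-5=38; pred: 9+5-2=12
Step 2: prey: 38+15-9=44; pred: 12+9-3=18
Step 3: prey: 44+17-15=46; pred: 18+15-5=28
Step 4: prey: 46+18-25=39; pred: 28+25-8=45
Step 5: prey: 39+15-35=19; pred: 45+35-13=67
Step 6: prey: 19+7-25=1; pred: 67+25-20=72
Step 7: prey: 1+0-1=0; pred: 72+1-21=52
First extinction: prey at step 7

Answer: 7 prey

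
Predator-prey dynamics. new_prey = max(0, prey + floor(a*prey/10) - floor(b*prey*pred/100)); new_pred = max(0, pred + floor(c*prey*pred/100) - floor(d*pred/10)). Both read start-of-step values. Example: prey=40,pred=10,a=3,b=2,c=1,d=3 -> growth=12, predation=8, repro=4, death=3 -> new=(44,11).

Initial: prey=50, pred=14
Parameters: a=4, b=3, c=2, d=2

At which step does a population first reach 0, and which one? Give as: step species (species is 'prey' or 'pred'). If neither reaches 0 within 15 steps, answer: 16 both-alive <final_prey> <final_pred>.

Step 1: prey: 50+20-21=49; pred: 14+14-2=26
Step 2: prey: 49+19-38=30; pred: 26+25-5=46
Step 3: prey: 30+12-41=1; pred: 46+27-9=64
Step 4: prey: 1+0-1=0; pred: 64+1-12=53
First extinction: prey at step 4

Answer: 4 prey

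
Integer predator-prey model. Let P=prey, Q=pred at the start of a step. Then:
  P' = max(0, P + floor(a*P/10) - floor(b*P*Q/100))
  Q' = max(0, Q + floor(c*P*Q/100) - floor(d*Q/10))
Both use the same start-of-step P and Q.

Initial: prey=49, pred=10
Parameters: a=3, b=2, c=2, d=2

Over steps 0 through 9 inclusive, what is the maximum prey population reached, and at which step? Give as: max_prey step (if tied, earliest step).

Answer: 54 1

Derivation:
Step 1: prey: 49+14-9=54; pred: 10+9-2=17
Step 2: prey: 54+16-18=52; pred: 17+18-3=32
Step 3: prey: 52+15-33=34; pred: 32+33-6=59
Step 4: prey: 34+10-40=4; pred: 59+40-11=88
Step 5: prey: 4+1-7=0; pred: 88+7-17=78
Step 6: prey: 0+0-0=0; pred: 78+0-15=63
Step 7: prey: 0+0-0=0; pred: 63+0-12=51
Step 8: prey: 0+0-0=0; pred: 51+0-10=41
Step 9: prey: 0+0-0=0; pred: 41+0-8=33
Max prey = 54 at step 1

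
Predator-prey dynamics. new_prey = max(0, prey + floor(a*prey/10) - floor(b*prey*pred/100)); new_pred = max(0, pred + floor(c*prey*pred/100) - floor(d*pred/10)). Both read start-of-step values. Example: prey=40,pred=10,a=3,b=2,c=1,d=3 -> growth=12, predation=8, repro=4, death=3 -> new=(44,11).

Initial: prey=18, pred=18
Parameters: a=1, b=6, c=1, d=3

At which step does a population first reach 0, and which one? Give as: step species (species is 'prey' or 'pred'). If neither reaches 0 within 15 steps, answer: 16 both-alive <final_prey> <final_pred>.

Step 1: prey: 18+1-19=0; pred: 18+3-5=16
First extinction: prey at step 1

Answer: 1 prey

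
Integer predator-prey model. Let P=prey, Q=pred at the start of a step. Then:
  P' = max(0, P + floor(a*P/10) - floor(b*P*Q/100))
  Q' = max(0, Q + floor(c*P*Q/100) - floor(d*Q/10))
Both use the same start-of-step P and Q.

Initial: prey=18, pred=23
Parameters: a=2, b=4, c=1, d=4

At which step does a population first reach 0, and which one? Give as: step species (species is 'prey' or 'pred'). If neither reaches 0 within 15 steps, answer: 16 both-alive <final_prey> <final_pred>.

Step 1: prey: 18+3-16=5; pred: 23+4-9=18
Step 2: prey: 5+1-3=3; pred: 18+0-7=11
Step 3: prey: 3+0-1=2; pred: 11+0-4=7
Step 4: prey: 2+0-0=2; pred: 7+0-2=5
Step 5: prey: 2+0-0=2; pred: 5+0-2=3
Step 6: prey: 2+0-0=2; pred: 3+0-1=2
Step 7: prey: 2+0-0=2; pred: 2+0-0=2
Steps 8-15: state stable at prey=2, pred=2 (no change)
No extinction within 15 steps

Answer: 16 both-alive 2 2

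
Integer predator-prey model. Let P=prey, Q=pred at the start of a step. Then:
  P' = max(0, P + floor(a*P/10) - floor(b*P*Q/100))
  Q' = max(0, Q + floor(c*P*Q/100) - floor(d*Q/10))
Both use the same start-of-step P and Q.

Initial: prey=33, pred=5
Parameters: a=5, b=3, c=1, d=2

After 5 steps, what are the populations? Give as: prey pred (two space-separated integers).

Answer: 114 24

Derivation:
Step 1: prey: 33+16-4=45; pred: 5+1-1=5
Step 2: prey: 45+22-6=61; pred: 5+2-1=6
Step 3: prey: 61+30-10=81; pred: 6+3-1=8
Step 4: prey: 81+40-19=102; pred: 8+6-1=13
Step 5: prey: 102+51-39=114; pred: 13+13-2=24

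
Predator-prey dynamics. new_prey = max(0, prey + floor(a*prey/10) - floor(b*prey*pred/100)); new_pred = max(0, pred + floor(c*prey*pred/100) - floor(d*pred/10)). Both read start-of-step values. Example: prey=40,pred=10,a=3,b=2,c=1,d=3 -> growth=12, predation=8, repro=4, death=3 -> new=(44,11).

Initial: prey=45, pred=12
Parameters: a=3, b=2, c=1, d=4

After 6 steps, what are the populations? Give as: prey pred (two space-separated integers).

Answer: 43 21

Derivation:
Step 1: prey: 45+13-10=48; pred: 12+5-4=13
Step 2: prey: 48+14-12=50; pred: 13+6-5=14
Step 3: prey: 50+15-14=51; pred: 14+7-5=16
Step 4: prey: 51+15-16=50; pred: 16+8-6=18
Step 5: prey: 50+15-18=47; pred: 18+9-7=20
Step 6: prey: 47+14-18=43; pred: 20+9-8=21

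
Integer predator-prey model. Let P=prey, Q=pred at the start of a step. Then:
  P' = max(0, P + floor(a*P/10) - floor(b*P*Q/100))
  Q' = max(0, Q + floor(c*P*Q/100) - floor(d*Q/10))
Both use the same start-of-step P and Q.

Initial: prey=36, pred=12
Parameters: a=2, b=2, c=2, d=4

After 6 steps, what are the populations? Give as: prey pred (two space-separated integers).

Answer: 8 20

Derivation:
Step 1: prey: 36+7-8=35; pred: 12+8-4=16
Step 2: prey: 35+7-11=31; pred: 16+11-6=21
Step 3: prey: 31+6-13=24; pred: 21+13-8=26
Step 4: prey: 24+4-12=16; pred: 26+12-10=28
Step 5: prey: 16+3-8=11; pred: 28+8-11=25
Step 6: prey: 11+2-5=8; pred: 25+5-10=20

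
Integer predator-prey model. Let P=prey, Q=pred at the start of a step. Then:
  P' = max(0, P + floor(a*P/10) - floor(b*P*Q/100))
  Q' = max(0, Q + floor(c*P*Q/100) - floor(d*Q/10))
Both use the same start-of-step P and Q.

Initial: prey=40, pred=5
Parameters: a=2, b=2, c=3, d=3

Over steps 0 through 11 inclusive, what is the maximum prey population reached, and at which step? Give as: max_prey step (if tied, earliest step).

Step 1: prey: 40+8-4=44; pred: 5+6-1=10
Step 2: prey: 44+8-8=44; pred: 10+13-3=20
Step 3: prey: 44+8-17=35; pred: 20+26-6=40
Step 4: prey: 35+7-28=14; pred: 40+42-12=70
Step 5: prey: 14+2-19=0; pred: 70+29-21=78
Step 6: prey: 0+0-0=0; pred: 78+0-23=55
Step 7: prey: 0+0-0=0; pred: 55+0-16=39
Step 8: prey: 0+0-0=0; pred: 39+0-11=28
Step 9: prey: 0+0-0=0; pred: 28+0-8=20
Step 10: prey: 0+0-0=0; pred: 20+0-6=14
Step 11: prey: 0+0-0=0; pred: 14+0-4=10
Max prey = 44 at step 1

Answer: 44 1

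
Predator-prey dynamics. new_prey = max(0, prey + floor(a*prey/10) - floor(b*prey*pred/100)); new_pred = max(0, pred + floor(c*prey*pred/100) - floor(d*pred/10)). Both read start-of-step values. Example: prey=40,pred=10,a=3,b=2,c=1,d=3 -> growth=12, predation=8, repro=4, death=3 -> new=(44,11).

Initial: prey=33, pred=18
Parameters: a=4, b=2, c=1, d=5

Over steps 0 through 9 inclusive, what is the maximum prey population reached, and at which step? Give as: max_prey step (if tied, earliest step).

Answer: 107 8

Derivation:
Step 1: prey: 33+13-11=35; pred: 18+5-9=14
Step 2: prey: 35+14-9=40; pred: 14+4-7=11
Step 3: prey: 40+16-8=48; pred: 11+4-5=10
Step 4: prey: 48+19-9=58; pred: 10+4-5=9
Step 5: prey: 58+23-10=71; pred: 9+5-4=10
Step 6: prey: 71+28-14=85; pred: 10+7-5=12
Step 7: prey: 85+34-20=99; pred: 12+10-6=16
Step 8: prey: 99+39-31=107; pred: 16+15-8=23
Step 9: prey: 107+42-49=100; pred: 23+24-11=36
Max prey = 107 at step 8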